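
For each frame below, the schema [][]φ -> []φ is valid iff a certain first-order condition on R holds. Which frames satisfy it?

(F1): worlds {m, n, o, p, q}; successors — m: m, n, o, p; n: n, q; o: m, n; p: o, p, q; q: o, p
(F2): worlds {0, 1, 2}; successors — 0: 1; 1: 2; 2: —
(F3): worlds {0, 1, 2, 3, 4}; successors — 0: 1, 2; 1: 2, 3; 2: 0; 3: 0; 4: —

This is the axiom for density; its first-order frame correspondent is forall x forall y (Rxy -> exists z (Rxz & Rzy)).
(F1): satisfies the condition.
(F2): fails — R12 but no z with R1z and Rz2.
(F3): fails — R12 but no z with R1z and Rz2.

(F1)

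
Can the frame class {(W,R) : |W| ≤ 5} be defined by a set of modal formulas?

Not definable by any modal formula

Any modally definable frame class is closed under disjoint unions.
Any modal formula valid on each of 6 disjoint one-world frames is valid on their disjoint union (validity is preserved under disjoint unions). Each one-world frame has |W|=1≤5, but the union has |W|=6.
So no modal formula (or set of formulas) defines exactly the |W|≤5 frames.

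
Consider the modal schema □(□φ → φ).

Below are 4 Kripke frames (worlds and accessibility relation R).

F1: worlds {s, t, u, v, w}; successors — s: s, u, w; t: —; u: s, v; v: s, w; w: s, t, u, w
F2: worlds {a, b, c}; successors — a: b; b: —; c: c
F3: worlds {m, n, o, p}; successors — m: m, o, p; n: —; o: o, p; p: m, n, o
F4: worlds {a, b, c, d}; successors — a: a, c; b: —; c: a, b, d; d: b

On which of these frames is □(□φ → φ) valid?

none

Frame correspondent (Sahlqvist): ∀x ∀y (Rxy → Ryy) — i.e. shift-reflexivity.
F1: fails — Ruv but not Rvv.
F2: fails — Rab but not Rbb.
F3: fails — Rop but not Rpp.
F4: fails — Rcd but not Rdd.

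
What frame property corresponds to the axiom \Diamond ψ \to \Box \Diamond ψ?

The Euclidean property

This schema is the 5 axiom.
It corresponds to the Euclidean property: \forall x \forall y \forall z (Rxy \wedge Rxz \to Ryz).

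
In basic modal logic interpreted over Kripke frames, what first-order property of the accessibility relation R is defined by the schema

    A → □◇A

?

Suppose A→□◇A is valid. Take Rxy and set V(A)={x}. Then A at x, so □◇A at x, so ◇A at y, so some z with Ryz has A; z=x, i.e. Ryx.

symmetry: ∀x ∀y (Rxy → Ryx)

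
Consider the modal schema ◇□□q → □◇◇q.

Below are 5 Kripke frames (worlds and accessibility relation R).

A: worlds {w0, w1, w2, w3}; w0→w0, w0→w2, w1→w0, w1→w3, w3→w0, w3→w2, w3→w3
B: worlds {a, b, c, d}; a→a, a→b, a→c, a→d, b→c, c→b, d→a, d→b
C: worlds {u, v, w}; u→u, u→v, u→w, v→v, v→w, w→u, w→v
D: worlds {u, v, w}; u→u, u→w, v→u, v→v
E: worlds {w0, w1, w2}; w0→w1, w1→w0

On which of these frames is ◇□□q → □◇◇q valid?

C, E

The schema corresponds to a generalized confluence (Geach) condition: ∀x ∀y ∀z ((xRy ∧ xRz) → ∃w (yR²w ∧ zR²w)).
A: fails — w0Rw0, w0Rw2 but no w with w0R²w and w2R²w.
B: fails — aRb, aRc but no w with bR²w and cR²w.
C: condition met.
D: fails — uRu, uRw but no t with uR²t and wR²t.
E: condition met.
Valid on: C, E.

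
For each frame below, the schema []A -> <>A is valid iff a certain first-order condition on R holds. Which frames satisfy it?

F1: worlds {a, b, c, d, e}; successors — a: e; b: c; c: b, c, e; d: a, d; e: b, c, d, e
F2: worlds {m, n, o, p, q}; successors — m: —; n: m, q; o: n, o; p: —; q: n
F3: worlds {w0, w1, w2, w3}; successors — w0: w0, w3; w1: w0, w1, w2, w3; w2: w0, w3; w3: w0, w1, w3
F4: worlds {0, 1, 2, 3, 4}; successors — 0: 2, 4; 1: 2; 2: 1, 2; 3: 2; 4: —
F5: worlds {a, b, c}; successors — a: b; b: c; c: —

This is the axiom for seriality; its first-order frame correspondent is forall x exists y Rxy.
F1: holds.
F2: fails — world m has no successor.
F3: holds.
F4: fails — world 4 has no successor.
F5: fails — world c has no successor.
Valid on: F1, F3.

F1, F3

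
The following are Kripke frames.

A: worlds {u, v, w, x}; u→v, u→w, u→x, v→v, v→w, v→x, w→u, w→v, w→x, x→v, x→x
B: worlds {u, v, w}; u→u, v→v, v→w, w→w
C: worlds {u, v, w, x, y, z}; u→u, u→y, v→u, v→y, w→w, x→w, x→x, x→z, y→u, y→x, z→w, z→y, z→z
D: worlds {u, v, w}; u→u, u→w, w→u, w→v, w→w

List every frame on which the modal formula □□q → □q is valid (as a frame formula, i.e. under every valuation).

B, C, D

This is the axiom for density; its first-order frame correspondent is ∀x ∀y (Rxy → ∃z (Rxz ∧ Rzy)).
A: fails — Rwu but no z with Rwz and Rzu.
B: ✓.
C: ✓.
D: ✓.
Valid on: B, C, D.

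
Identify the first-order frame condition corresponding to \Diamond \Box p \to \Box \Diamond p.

Convergence

Suppose ◇□p→□◇p is valid. Take Rxy, Rxz and set V(p)={w : Ryw}. Then □p at y so ◇□p at x, so □◇p at x, so ◇p at z, giving w with Rzw and Ryw.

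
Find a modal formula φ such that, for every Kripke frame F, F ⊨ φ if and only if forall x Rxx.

The condition is reflexivity. The T schema □q → q defines it.

□q → q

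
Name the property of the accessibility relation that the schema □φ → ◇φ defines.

Suppose □φ→◇φ is valid. At any x set V(φ)=W. Then □φ at x, so ◇φ at x, so x has a successor.
The converse is a direct semantic check.
So the correspondent is seriality.

Seriality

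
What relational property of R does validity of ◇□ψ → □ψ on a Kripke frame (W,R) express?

the Euclidean property

This is a form of the 5 axiom.
It corresponds to the Euclidean property: ∀x ∀y ∀z (Rxy ∧ Rxz → Ryz).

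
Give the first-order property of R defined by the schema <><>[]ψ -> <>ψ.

forall x forall y (x R^2 y -> exists w (yRw & xRw))

This is a Sahlqvist (Geach-type) schema ◇^2□^1ψ → □^0◇^1ψ.
Minimal-valuation argument: fix x; take any y with xR^2y and any z with xR^0z. Set V(ψ) to the set of worlds R-reachable from y in exactly 1 step. Then □^1ψ holds at y, so the antecedent holds at x; validity forces ◇^1ψ at z, giving a w with zR^1w and yR^1w.
First-order correspondent: forall x forall y (x R^2 y -> exists w (yRw & xRw)).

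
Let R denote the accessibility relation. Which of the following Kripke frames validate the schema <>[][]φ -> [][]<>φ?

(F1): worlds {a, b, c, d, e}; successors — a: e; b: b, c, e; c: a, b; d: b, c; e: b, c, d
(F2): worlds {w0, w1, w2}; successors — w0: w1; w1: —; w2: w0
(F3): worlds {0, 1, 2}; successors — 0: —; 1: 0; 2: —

(F1), (F3)

Frame correspondent (Sahlqvist): forall x forall y forall z ((xRy & x R^2 z) -> exists w (y R^2 w & zRw)) — i.e. a generalized confluence (Geach) condition.
(F1): ✓.
(F2): fails — w2Rw0, w2R²w1 but no w with w0R²w and w1Rw.
(F3): ✓.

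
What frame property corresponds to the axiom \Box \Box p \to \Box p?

Suppose □□p→□p is valid. Take Rxy and set V(p)={w : xR²w}. Then □□p at x, so □p at x, so p at y, i.e. ∃z(Rxz∧Rzy).
The converse is a direct semantic check.
So the correspondent is density.

density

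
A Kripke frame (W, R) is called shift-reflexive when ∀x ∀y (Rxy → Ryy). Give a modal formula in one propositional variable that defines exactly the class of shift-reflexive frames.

□(□q → q)

A defining formula is □(□q → q) (the T□ axiom).
Suppose □(□q→q) is valid. Take Rxy and set V(q)={w : Ryw}. Then at y, □q holds; since □(□q→q) at x, □q→q at y, so q at y, i.e. Ryy.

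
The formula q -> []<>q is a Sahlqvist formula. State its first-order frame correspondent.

This schema is the B axiom.
Its frame correspondent is symmetry — forall x forall y (Rxy -> Ryx).

Symmetry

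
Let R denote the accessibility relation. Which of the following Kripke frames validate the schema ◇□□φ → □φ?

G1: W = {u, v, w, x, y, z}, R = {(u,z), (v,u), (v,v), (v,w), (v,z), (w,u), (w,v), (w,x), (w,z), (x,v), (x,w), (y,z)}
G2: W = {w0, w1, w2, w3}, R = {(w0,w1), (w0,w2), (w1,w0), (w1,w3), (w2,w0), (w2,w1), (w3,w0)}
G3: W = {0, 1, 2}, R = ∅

G3

The schema corresponds to a generalized confluence (Geach) condition: ∀x ∀y ∀z ((xRy ∧ xRz) → ∃w (yR²w ∧ z = w)).
G1: fails — uRz, uRz but no t with zR²t and z=t.
G2: fails — w1Rw3, w1Rw0 but no w with w3R²w and w0=w.
G3: ✓.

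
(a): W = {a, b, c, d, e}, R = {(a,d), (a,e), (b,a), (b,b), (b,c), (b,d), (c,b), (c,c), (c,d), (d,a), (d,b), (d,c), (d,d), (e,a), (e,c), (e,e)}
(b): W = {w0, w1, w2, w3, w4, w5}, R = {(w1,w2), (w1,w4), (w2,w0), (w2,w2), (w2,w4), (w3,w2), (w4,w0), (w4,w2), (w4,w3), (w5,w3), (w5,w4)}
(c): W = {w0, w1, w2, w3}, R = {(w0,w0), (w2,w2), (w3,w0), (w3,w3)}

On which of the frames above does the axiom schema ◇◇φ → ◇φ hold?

This is the axiom for transitivity; its first-order frame correspondent is ∀x ∀y ∀z (Rxy ∧ Ryz → Rxz).
(a): fails — Rcd and Rda but not Rca.
(b): fails — Rw1w2 and Rw2w0 but not Rw1w0.
(c): condition met.

(c)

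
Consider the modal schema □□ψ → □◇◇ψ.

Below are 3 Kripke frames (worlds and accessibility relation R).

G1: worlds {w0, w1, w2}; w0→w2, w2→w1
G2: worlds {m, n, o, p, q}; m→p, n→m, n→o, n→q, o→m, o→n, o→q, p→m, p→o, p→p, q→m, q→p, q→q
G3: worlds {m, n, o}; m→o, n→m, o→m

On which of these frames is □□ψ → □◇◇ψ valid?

G2

The schema corresponds to a generalized confluence (Geach) condition: ∀x ∀z (xRz → ∃w (xR²w ∧ zR²w)).
G1: fails — w0Rw2 but no w with w0R²w and w2R²w.
G2: holds.
G3: fails — mRo but no w with mR²w and oR²w.
Valid on: G2.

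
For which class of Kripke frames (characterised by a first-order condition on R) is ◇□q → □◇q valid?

convergence: ∀x ∀y ∀z (Rxy ∧ Rxz → ∃w (Ryw ∧ Rzw))

This is the .2 axiom.
Its frame correspondent is convergence — ∀x ∀y ∀z (Rxy ∧ Rxz → ∃w (Ryw ∧ Rzw)).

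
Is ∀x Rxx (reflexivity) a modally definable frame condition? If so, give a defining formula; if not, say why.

This is a Sahlqvist condition; the T axiom □p → p defines it.
Suppose □p→p is valid. At any x set V(p)={w : Rxw}. Then □p holds at x, so p holds at x, i.e. Rxx.

Definable; □p → p defines it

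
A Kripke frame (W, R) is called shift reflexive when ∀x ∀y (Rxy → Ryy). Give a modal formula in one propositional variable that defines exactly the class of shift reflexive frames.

□(□r → r)

A defining formula is □(□r → r) (the T□ axiom).
Suppose □(□r→r) is valid. Take Rxy and set V(r)={w : Ryw}. Then at y, □r holds; since □(□r→r) at x, □r→r at y, so r at y, i.e. Ryy.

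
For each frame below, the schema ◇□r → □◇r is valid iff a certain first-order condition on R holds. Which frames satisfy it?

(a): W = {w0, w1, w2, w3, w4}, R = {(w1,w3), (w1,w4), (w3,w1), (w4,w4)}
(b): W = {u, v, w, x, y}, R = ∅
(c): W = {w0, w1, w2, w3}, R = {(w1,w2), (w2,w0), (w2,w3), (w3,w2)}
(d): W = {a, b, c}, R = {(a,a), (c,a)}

(b), (d)

This is the axiom for convergence; its first-order frame correspondent is ∀x ∀y ∀z (Rxy ∧ Rxz → ∃w (Ryw ∧ Rzw)).
(a): fails — Rw1w3 and Rw1w4 but w3 and w4 have no common successor.
(b): condition met.
(c): fails — Rw2w0 and Rw2w0 but w0 and w0 have no common successor.
(d): condition met.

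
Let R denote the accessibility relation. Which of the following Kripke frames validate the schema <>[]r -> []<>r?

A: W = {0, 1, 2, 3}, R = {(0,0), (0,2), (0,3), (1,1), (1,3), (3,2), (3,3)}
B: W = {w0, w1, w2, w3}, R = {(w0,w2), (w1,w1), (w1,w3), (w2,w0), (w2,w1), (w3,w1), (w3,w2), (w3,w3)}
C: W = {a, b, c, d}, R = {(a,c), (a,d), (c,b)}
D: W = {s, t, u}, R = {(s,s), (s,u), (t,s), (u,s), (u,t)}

D

This is the axiom for convergence; its first-order frame correspondent is forall x forall y forall z (Rxy & Rxz -> exists w (Ryw & Rzw)).
A: fails — R00 and R02 but 0 and 2 have no common successor.
B: fails — Rw2w1 and Rw2w0 but w1 and w0 have no common successor.
C: fails — Rac and Rad but c and d have no common successor.
D: condition met.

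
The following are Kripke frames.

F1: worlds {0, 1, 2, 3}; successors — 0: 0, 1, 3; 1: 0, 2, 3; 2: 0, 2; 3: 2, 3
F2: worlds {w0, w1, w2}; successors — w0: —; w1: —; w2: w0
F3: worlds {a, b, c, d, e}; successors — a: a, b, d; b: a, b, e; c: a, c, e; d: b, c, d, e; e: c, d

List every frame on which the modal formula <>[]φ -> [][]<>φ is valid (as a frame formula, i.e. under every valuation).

This is the axiom for a generalized confluence (Geach) condition; its first-order frame correspondent is forall x forall y forall z ((xRy & x R^2 z) -> exists w (yRw & zRw)).
F1: satisfies the condition.
F2: satisfies the condition.
F3: fails — aRb, aR²e but no w with bRw and eRw.

F1, F2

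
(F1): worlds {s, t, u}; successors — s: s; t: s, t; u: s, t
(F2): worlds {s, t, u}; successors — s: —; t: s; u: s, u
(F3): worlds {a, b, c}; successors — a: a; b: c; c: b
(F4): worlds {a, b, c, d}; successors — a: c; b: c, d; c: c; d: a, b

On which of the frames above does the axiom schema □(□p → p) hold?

The schema corresponds to shift-reflexivity: ∀x ∀y (Rxy → Ryy).
(F1): holds.
(F2): fails — Rus but not Rss.
(F3): fails — Rbc but not Rcc.
(F4): fails — Rdb but not Rbb.

(F1)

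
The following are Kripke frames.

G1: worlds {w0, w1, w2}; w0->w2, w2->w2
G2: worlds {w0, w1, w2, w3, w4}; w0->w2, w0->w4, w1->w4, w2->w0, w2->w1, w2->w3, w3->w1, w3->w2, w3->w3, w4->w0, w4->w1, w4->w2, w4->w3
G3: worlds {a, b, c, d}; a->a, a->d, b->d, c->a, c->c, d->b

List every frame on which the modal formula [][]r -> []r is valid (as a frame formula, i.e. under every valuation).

The schema corresponds to density: forall x forall y (Rxy -> exists z (Rxz & Rzy)).
G1: condition met.
G2: fails — Rw0w4 but no z with Rw0z and Rzw4.
G3: fails — Rdb but no z with Rdz and Rzb.

G1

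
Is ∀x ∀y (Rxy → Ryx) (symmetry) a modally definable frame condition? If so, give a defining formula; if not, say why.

Definable; q → □◇q defines it

Yes: it is symmetry, defined by the B schema q → □◇q.
Suppose q→□◇q is valid. Take Rxy and set V(q)={x}. Then q at x, so □◇q at x, so ◇q at y, so some z with Ryz has q; z=x, i.e. Ryx.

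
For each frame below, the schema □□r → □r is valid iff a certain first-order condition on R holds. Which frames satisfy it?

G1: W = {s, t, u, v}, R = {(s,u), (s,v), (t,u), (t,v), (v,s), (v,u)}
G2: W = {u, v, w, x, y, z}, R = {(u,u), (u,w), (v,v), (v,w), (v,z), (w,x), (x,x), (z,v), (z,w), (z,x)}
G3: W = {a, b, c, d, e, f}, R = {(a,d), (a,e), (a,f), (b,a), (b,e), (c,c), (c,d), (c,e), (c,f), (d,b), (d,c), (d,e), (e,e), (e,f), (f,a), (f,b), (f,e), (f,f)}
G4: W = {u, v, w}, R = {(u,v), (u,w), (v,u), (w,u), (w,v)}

The schema corresponds to density: ∀x ∀y (Rxy → ∃z (Rxz ∧ Rzy)).
G1: fails — Rtv but no z with Rtz and Rzv.
G2: satisfies the condition.
G3: fails — Rba but no z with Rbz and Rza.
G4: fails — Ruw but no z with Ruz and Rzw.
Valid on: G2.

G2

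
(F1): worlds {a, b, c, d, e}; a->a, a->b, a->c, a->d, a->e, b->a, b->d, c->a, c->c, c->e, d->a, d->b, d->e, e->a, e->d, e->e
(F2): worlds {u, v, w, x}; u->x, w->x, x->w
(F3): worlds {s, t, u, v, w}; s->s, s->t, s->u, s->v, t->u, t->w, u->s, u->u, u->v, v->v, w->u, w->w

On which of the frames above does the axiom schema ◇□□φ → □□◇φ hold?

The schema corresponds to a generalized confluence (Geach) condition: ∀x ∀y ∀z ((xRy ∧ xR²z) → ∃w (yR²w ∧ zRw)).
(F1): satisfies the condition.
(F2): satisfies the condition.
(F3): fails — sRv, sR²t but no w* with vR²w* and tRw*.
Valid on: (F1), (F2).

(F1), (F2)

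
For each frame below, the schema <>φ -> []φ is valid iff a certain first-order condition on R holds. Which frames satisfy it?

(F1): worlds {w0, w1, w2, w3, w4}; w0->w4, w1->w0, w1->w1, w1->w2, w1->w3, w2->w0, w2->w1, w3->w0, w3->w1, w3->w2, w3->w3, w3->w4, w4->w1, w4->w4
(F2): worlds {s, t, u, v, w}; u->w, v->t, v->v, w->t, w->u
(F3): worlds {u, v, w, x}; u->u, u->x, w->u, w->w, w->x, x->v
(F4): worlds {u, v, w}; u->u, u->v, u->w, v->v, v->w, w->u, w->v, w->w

The schema corresponds to partial functionality: forall x forall y forall z (Rxy & Rxz -> y = z).
(F1): fails — w1 sees both w0 and w1.
(F2): fails — v sees both t and v.
(F3): fails — u sees both u and x.
(F4): fails — u sees both u and v.

none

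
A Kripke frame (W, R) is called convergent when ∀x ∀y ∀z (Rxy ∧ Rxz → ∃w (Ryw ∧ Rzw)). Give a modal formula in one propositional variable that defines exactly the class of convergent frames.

A defining formula is ◇□s → □◇s (the .2 axiom).

◇□s → □◇s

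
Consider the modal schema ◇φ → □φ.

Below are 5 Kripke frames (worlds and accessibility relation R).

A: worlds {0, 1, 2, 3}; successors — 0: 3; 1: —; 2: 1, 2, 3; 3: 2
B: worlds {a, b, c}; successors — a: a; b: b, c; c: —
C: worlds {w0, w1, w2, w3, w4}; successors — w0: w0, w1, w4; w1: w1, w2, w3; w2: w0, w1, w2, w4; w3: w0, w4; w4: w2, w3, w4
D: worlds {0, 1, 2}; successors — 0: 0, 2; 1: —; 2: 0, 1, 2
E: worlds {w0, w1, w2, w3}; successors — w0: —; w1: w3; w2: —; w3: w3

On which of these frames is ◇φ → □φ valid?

E

The schema corresponds to partial functionality: ∀x ∀y ∀z (Rxy ∧ Rxz → y = z).
A: fails — 2 sees both 1 and 2.
B: fails — b sees both b and c.
C: fails — w0 sees both w0 and w1.
D: fails — 0 sees both 0 and 2.
E: satisfies the condition.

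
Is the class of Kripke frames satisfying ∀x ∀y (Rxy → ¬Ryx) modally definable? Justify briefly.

No — not modally definable

Any modally definable frame class is closed under surjective bounded morphisms.
The 4-cycle (worlds 0,1,2,3 with 0→1→2→3→0) is asymmetric. Mapping every world to a single reflexive point • is a surjective bounded morphism, and the reflexive point is not asymmetric (R•• but asymmetry requires ¬R••).
Hence asymmetry is not modally definable.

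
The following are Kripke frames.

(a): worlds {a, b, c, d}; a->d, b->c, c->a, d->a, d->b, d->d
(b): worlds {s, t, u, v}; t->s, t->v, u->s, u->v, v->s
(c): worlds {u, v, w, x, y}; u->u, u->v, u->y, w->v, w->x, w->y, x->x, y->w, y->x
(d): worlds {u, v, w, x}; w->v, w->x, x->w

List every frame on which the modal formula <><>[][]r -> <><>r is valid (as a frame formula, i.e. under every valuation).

(a)

The schema corresponds to a generalized confluence (Geach) condition: forall x forall y (x R^2 y -> exists w (y R^2 w & x R^2 w)).
(a): holds.
(b): fails — tR²s but no w with sR²w and tR²w.
(c): fails — uR²v but no t with vR²t and uR²t.
(d): fails — xR²v but no t with vR²t and xR²t.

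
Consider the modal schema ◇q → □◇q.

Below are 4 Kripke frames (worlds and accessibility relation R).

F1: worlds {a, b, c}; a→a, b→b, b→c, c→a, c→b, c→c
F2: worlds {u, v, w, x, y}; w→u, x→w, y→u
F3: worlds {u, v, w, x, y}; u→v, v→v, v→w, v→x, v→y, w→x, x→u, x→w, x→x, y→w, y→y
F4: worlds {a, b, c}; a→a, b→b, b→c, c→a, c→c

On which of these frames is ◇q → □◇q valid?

none

Frame correspondent (Sahlqvist): ∀x ∀y ∀z (Rxy ∧ Rxz → Ryz) — i.e. the Euclidean property.
F1: fails — Rcb and Rca but not Rba.
F2: fails — Rwu and Rwu but not Ruu.
F3: fails — Rvw and Rvv but not Rwv.
F4: fails — Rbc and Rbb but not Rcb.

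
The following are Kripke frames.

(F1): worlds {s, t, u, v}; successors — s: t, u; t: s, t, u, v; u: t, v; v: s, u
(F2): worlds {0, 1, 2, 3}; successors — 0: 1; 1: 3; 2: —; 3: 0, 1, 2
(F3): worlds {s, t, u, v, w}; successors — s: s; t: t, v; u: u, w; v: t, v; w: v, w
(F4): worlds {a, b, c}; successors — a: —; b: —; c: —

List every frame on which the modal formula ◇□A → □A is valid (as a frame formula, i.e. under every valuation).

(F4)

The schema corresponds to a generalized confluence (Geach) condition: ∀x ∀y ∀z ((xRy ∧ xRz) → ∃w (yRw ∧ z = w)).
(F1): fails — sRu, sRu but no w with uRw and u=w.
(F2): fails — 0R1, 0R1 but no w with 1Rw and 1=w.
(F3): fails — uRw, uRu but no w* with wRw* and u=w*.
(F4): condition met.
Valid on: (F4).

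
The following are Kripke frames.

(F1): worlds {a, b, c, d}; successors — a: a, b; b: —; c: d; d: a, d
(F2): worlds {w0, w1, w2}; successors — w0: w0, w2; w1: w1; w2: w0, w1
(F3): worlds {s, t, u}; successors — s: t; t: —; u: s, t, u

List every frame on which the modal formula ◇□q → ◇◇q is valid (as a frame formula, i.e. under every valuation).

(F2)

Frame correspondent (Sahlqvist): ∀x ∀y (xRy → ∃w (yRw ∧ xR²w)) — i.e. a generalized confluence (Geach) condition.
(F1): fails — aRb but no w with bRw and aR²w.
(F2): holds.
(F3): fails — sRt but no w with tRw and sR²w.
Valid on: (F2).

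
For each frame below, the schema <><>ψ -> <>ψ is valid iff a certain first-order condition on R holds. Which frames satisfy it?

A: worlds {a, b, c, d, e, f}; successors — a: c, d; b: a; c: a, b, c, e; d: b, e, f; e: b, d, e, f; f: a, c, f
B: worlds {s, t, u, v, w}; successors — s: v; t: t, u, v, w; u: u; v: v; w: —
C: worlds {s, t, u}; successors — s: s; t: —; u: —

The schema corresponds to transitivity: forall x forall y forall z (Rxy & Ryz -> Rxz).
A: fails — Rde and Red but not Rdd.
B: holds.
C: holds.
Valid on: B, C.

B, C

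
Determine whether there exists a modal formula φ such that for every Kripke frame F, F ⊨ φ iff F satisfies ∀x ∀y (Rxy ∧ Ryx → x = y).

Any modally definable frame class is closed under surjective bounded morphisms.
The 8-cycle (worlds a,b,c,d,e,f,g,h with a→b→c→d→e→f→g→h→a) is antisymmetric. Sending even-indexed worlds to s and odd-indexed worlds to t is a surjective bounded morphism onto the two-world frame with s↔t, which is not antisymmetric.
So the class is not modally definable.

No — not modally definable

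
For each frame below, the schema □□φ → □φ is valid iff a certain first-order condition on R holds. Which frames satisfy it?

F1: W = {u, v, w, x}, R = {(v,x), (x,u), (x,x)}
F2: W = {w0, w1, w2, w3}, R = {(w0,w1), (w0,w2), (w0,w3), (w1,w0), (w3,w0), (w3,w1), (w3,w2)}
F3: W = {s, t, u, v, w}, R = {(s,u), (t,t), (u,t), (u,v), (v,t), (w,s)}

The schema corresponds to density: ∀x ∀y (Rxy → ∃z (Rxz ∧ Rzy)).
F1: ✓.
F2: fails — Rw1w0 but no z with Rw1z and Rzw0.
F3: fails — Ruv but no z with Ruz and Rzv.

F1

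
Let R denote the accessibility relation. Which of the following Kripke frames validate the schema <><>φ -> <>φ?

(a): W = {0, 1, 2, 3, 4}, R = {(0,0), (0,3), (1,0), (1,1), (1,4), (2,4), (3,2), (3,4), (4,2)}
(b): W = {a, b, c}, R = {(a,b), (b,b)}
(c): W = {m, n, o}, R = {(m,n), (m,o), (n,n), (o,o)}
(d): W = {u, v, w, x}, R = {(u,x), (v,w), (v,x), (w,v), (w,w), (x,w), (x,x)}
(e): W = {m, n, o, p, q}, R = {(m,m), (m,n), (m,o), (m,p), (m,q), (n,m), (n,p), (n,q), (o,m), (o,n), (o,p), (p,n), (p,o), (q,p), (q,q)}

This is the axiom for transitivity; its first-order frame correspondent is forall x forall y forall z (Rxy & Ryz -> Rxz).
(a): fails — R10 and R03 but not R13.
(b): ✓.
(c): ✓.
(d): fails — Rxw and Rwv but not Rxv.
(e): fails — Rom and Rmo but not Roo.

(b), (c)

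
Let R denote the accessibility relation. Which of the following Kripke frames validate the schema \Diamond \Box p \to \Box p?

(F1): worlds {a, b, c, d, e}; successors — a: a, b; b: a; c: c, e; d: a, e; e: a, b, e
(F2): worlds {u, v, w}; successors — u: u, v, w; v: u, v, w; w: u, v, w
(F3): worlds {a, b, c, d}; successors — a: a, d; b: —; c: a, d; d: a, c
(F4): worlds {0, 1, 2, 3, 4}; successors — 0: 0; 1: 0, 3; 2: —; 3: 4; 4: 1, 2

The schema corresponds to the Euclidean property: \forall x \forall y \forall z (Rxy \wedge Rxz \to Ryz).
(F1): fails — Rab and Rab but not Rbb.
(F2): ✓.
(F3): fails — Rad and Rad but not Rdd.
(F4): fails — R10 and R13 but not R03.

(F2)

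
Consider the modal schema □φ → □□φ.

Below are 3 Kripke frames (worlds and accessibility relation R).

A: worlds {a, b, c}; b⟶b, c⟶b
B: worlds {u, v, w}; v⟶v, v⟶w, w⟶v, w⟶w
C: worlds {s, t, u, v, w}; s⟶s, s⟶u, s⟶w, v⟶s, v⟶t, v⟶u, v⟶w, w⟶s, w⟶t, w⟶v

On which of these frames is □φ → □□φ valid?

Frame correspondent (Sahlqvist): ∀x ∀y ∀z (Rxy ∧ Ryz → Rxz) — i.e. transitivity.
A: holds.
B: holds.
C: fails — Rvw and Rwv but not Rvv.
Valid on: A, B.

A, B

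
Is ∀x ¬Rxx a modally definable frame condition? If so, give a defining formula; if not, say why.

Not definable by any modal formula

Modal frame validity is preserved under surjective bounded morphisms.
The 5-cycle (worlds w0,w1,w2,w3,w4 with w0→w1→w2→w3→w4→w0) is irreflexive, and the map sending every world to a single reflexive point • is a surjective bounded morphism (forth: every edge maps to (•,•); back: every world has a successor). So any modal formula valid on the 5-cycle is also valid on the reflexive point, which is not irreflexive.
Hence irreflexivity is not modally definable.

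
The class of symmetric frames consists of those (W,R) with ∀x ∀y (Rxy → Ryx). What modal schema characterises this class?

r → □◇r

A defining formula is r → □◇r (the B axiom).
Suppose r→□◇r is valid. Take Rxy and set V(r)={x}. Then r at x, so □◇r at x, so ◇r at y, so some z with Ryz has r; z=x, i.e. Ryx.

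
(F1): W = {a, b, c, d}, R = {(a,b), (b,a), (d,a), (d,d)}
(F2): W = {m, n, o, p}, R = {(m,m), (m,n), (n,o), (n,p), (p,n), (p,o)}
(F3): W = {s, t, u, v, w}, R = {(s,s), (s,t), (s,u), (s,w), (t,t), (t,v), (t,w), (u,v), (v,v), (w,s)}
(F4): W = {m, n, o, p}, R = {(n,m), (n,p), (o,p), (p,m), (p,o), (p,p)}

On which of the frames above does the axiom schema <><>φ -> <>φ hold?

none

The schema corresponds to transitivity: forall x forall y forall z (Rxy & Ryz -> Rxz).
(F1): fails — Rab and Rba but not Raa.
(F2): fails — Rpn and Rnp but not Rpp.
(F3): fails — Rtw and Rws but not Rts.
(F4): fails — Rop and Rpm but not Rom.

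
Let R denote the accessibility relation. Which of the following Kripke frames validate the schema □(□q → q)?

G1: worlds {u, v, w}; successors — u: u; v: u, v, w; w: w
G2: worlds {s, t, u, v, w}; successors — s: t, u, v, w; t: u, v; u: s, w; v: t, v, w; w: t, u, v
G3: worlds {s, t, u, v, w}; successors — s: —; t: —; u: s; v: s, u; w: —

This is the axiom for shift-reflexivity; its first-order frame correspondent is ∀x ∀y (Rxy → Ryy).
G1: condition met.
G2: fails — Rwt but not Rtt.
G3: fails — Rus but not Rss.

G1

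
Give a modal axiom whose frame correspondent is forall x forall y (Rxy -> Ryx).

ψ → □◇ψ

The condition is symmetry. The B schema ψ → □◇ψ defines it.
Suppose ψ→□◇ψ is valid. Take Rxy and set V(ψ)={x}. Then ψ at x, so □◇ψ at x, so ◇ψ at y, so some z with Ryz has ψ; z=x, i.e. Ryx.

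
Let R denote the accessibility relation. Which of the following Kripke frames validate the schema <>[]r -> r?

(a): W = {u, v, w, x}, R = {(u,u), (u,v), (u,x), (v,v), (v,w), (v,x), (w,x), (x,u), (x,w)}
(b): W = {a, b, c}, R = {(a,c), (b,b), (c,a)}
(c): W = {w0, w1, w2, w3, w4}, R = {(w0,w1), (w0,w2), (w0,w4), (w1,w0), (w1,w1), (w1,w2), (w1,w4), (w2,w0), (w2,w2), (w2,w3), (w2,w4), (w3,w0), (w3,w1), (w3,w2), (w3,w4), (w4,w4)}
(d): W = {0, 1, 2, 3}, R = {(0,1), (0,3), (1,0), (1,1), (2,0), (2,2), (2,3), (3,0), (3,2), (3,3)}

This is the axiom for symmetry; its first-order frame correspondent is forall x forall y (Rxy -> Ryx).
(a): fails — Ruv but not Rvu.
(b): condition met.
(c): fails — Rw1w2 but not Rw2w1.
(d): fails — R20 but not R02.

(b)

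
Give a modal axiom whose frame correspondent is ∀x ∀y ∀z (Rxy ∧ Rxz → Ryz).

This is the Euclidean property; the standard corresponding axiom is 5: ◇p → □◇p.
Suppose ◇p→□◇p is valid. Take Rxy, Rxz and set V(p)={y}. Then ◇p at x, so □◇p at x, so ◇p at z, so some w with Rzw has p; w=y, i.e. Rzy. By symmetry of the argument, Ryz.

◇p → □◇p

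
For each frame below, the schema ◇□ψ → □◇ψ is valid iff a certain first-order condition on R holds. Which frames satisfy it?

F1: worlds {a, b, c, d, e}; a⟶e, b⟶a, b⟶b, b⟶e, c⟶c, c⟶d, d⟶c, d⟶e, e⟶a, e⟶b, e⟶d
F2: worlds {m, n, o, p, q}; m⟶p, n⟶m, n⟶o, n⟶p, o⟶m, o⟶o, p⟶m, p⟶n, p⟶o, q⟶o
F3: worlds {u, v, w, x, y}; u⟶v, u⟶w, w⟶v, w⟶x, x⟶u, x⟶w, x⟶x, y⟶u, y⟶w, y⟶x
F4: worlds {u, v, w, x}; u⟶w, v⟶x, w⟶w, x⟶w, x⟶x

F4

The schema corresponds to convergence: ∀x ∀y ∀z (Rxy ∧ Rxz → ∃w (Ryw ∧ Rzw)).
F1: fails — Rba and Rbe but a and e have no common successor.
F2: fails — Rno and Rnm but o and m have no common successor.
F3: fails — Ruv and Ruv but v and v have no common successor.
F4: satisfies the condition.
Valid on: F4.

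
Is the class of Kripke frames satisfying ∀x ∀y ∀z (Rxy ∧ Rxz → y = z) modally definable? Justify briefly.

Yes — defined by ◇q → □q

This is a Sahlqvist condition; the CD axiom ◇q → □q defines it.
Suppose ◇q→□q is valid. Take Rxy, Rxz and set V(q)={y}. Then ◇q at x, so □q at x, so q at z, i.e. z=y.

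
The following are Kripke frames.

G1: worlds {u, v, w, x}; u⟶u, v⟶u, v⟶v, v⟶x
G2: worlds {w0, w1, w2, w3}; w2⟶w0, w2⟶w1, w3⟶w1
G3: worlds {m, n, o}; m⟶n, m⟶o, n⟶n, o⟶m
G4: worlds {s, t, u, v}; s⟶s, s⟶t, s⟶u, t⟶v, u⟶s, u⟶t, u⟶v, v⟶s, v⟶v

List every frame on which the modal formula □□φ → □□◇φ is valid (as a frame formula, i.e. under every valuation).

Frame correspondent (Sahlqvist): ∀x ∀z (xR²z → ∃w (xR²w ∧ zRw)) — i.e. a generalized confluence (Geach) condition.
G1: fails — vR²x but no t with vR²t and xRt.
G2: condition met.
G3: fails — oR²o but no w with oR²w and oRw.
G4: condition met.

G2, G4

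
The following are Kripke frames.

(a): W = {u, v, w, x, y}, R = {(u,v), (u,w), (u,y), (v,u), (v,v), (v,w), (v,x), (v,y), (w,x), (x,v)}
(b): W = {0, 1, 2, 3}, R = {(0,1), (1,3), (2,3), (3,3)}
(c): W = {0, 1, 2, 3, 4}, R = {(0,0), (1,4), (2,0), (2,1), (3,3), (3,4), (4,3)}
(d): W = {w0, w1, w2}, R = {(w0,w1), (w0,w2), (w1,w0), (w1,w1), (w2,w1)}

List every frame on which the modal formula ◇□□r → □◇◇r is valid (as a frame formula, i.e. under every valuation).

Frame correspondent (Sahlqvist): ∀x ∀y ∀z ((xRy ∧ xRz) → ∃w (yR²w ∧ zR²w)) — i.e. a generalized confluence (Geach) condition.
(a): fails — uRv, uRy but no t with vR²t and yR²t.
(b): condition met.
(c): fails — 2R0, 2R1 but no w with 0R²w and 1R²w.
(d): condition met.
Valid on: (b), (d).

(b), (d)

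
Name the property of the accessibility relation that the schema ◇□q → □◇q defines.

Suppose ◇□q→□◇q is valid. Take Rxy, Rxz and set V(q)={w : Ryw}. Then □q at y so ◇□q at x, so □◇q at x, so ◇q at z, giving w with Rzw and Ryw.

convergence: ∀x ∀y ∀z (Rxy ∧ Rxz → ∃w (Ryw ∧ Rzw))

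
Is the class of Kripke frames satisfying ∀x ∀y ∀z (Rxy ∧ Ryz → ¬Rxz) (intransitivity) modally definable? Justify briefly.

No — not modally definable

Any modally definable frame class is closed under surjective bounded morphisms.
The 5-cycle (worlds a,b,c,d,e with a→b→c→d→e→a) is intransitive. Mapping every world to a single reflexive point • is a surjective bounded morphism; the reflexive point is not intransitive (R••∧R•• but R••).
So no modal formula (or set of formulas) defines exactly the intransitive frames.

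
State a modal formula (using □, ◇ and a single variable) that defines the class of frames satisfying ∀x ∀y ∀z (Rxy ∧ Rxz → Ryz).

A defining formula is ◇q → □◇q (the 5 axiom).

◇q → □◇q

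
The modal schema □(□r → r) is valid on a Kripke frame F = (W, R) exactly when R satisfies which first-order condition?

shift-reflexivity

Suppose □(□r→r) is valid. Take Rxy and set V(r)={w : Ryw}. Then at y, □r holds; since □(□r→r) at x, □r→r at y, so r at y, i.e. Ryy.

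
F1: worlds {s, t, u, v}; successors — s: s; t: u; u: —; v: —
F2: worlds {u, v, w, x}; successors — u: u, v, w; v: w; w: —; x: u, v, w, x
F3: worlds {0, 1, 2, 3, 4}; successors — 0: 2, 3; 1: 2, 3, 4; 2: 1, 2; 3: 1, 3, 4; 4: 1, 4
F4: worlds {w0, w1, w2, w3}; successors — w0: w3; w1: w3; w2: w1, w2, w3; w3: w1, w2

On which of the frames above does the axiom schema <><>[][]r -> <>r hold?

This is the axiom for a generalized confluence (Geach) condition; its first-order frame correspondent is forall x forall y (x R^2 y -> exists w (y R^2 w & xRw)).
F1: holds.
F2: fails — uR²v but no t with vR²t and uRt.
F3: holds.
F4: fails — w0R²w1 but no w with w1R²w and w0Rw.
Valid on: F1, F3.

F1, F3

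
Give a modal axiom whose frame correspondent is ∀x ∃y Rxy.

□s → ◇s

A defining formula is □s → ◇s (the D axiom).
Suppose □s→◇s is valid. At any x set V(s)=W. Then □s at x, so ◇s at x, so x has a successor.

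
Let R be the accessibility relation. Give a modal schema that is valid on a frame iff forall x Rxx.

The condition is reflexivity. The T schema □r → r defines it.

□r → r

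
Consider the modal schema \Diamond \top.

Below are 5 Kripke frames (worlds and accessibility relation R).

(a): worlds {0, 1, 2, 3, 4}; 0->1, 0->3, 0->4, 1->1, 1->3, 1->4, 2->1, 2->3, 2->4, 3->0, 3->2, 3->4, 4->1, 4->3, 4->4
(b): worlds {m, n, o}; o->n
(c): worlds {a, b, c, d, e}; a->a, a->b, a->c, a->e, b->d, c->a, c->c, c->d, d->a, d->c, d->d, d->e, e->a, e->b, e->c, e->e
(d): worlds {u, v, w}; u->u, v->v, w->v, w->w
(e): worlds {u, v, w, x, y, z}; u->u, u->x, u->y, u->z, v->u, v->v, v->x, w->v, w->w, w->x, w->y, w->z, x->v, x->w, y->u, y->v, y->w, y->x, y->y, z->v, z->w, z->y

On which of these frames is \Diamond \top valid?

The schema corresponds to seriality: \forall x \exists y Rxy.
(a): ✓.
(b): fails — world m has no successor.
(c): ✓.
(d): ✓.
(e): ✓.

(a), (c), (d), (e)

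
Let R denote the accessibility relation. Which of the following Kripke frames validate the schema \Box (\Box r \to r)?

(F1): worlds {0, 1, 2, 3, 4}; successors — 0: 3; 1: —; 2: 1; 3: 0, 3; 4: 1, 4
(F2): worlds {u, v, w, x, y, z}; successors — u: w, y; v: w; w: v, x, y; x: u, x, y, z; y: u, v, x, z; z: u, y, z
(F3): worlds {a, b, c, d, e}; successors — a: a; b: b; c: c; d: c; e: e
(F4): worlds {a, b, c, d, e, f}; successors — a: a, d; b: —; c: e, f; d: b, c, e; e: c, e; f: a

(F3)

Frame correspondent (Sahlqvist): \forall x \forall y (Rxy \to Ryy) — i.e. shift-reflexivity.
(F1): fails — R21 but not R11.
(F2): fails — Ruw but not Rww.
(F3): ✓.
(F4): fails — Rdc but not Rcc.
Valid on: (F3).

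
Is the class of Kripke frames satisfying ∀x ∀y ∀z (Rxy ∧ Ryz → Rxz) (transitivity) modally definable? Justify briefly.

Yes, by □r → □□r

Yes: it is transitivity, defined by the 4 schema □r → □□r.
Suppose □r→□□r is valid. Take Rxy, Ryz and set V(r)={w : Rxw}. Then □r at x, so □□r at x, so □r at y, so r at z, i.e. Rxz.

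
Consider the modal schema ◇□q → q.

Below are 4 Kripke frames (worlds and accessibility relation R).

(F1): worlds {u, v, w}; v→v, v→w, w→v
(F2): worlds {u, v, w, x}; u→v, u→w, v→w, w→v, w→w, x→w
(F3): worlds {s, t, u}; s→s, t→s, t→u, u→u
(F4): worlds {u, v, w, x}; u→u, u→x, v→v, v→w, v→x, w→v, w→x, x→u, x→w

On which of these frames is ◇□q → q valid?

The schema corresponds to symmetry: ∀x ∀y (Rxy → Ryx).
(F1): ✓.
(F2): fails — Ruv but not Rvu.
(F3): fails — Rts but not Rst.
(F4): fails — Rvx but not Rxv.

(F1)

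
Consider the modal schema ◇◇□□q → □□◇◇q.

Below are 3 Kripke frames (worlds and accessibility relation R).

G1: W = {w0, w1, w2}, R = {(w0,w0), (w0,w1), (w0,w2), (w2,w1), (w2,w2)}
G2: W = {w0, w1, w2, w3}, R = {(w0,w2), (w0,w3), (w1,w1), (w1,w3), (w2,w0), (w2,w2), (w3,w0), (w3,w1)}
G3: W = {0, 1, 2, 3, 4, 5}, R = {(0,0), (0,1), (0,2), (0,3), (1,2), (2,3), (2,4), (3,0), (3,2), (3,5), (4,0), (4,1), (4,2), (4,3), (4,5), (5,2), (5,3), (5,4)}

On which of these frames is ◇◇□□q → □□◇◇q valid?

G2, G3

This is the axiom for a generalized confluence (Geach) condition; its first-order frame correspondent is ∀x ∀y ∀z ((xR²y ∧ xR²z) → ∃w (yR²w ∧ zR²w)).
G1: fails — w0R²w0, w0R²w1 but no w with w0R²w and w1R²w.
G2: condition met.
G3: condition met.
Valid on: G2, G3.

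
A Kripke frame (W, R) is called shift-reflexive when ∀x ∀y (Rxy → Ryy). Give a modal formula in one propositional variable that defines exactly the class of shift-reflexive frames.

A defining formula is □(□q → q) (the T□ axiom).
Suppose □(□q→q) is valid. Take Rxy and set V(q)={w : Ryw}. Then at y, □q holds; since □(□q→q) at x, □q→q at y, so q at y, i.e. Ryy.

□(□q → q)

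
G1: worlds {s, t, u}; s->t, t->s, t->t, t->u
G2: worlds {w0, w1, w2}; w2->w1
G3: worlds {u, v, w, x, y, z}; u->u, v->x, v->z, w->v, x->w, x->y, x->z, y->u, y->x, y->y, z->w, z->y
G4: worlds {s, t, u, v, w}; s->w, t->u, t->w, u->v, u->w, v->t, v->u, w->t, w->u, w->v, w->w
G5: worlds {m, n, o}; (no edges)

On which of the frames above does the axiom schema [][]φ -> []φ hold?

The schema corresponds to density: forall x forall y (Rxy -> exists z (Rxz & Rzy)).
G1: condition met.
G2: fails — Rw2w1 but no z with Rw2z and Rzw1.
G3: fails — Rzw but no t with Rzt and Rtw.
G4: fails — Rvt but no z with Rvz and Rzt.
G5: condition met.

G1, G5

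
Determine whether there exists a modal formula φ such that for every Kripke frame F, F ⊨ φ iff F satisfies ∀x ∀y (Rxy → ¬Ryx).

No — not modally definable

Modal frame validity is preserved under surjective bounded morphisms.
The 5-cycle (worlds 0,1,2,3,4 with 0→1→2→3→4→0) is asymmetric. Mapping every world to a single reflexive point • is a surjective bounded morphism, and the reflexive point is not asymmetric (R•• but asymmetry requires ¬R••).
Hence asymmetry is not modally definable.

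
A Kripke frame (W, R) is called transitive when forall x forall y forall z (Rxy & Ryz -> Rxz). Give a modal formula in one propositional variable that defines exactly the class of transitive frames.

This is transitivity; the standard corresponding axiom is 4: □r → □□r.

□r → □□r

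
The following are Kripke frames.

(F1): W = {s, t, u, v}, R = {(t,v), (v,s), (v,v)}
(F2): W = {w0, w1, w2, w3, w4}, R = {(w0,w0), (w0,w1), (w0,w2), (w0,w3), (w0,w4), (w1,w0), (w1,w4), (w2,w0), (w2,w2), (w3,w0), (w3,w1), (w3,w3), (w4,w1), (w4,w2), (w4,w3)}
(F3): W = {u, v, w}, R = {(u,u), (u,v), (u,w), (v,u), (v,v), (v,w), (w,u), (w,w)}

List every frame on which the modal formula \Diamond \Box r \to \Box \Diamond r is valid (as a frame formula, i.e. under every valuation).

(F3)

The schema corresponds to convergence: \forall x \forall y \forall z (Rxy \wedge Rxz \to \exists w (Ryw \wedge Rzw)).
(F1): fails — Rvs and Rvs but s and s have no common successor.
(F2): fails — Rw0w4 and Rw0w1 but w4 and w1 have no common successor.
(F3): satisfies the condition.
Valid on: (F3).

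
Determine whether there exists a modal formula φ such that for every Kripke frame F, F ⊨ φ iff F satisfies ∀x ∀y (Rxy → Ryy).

This is a Sahlqvist condition; the T□ axiom □(□p → p) defines it.

Yes, by □(□p → p)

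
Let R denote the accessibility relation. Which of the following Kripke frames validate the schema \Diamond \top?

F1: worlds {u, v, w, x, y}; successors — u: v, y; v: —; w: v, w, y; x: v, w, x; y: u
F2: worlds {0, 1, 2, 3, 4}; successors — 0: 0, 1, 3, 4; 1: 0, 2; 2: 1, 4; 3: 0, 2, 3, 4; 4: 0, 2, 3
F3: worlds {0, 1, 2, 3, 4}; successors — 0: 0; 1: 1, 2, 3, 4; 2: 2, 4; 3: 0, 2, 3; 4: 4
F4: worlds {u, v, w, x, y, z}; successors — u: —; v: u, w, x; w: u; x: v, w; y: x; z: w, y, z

F2, F3

Frame correspondent (Sahlqvist): \forall x \exists y Rxy — i.e. seriality.
F1: fails — world v has no successor.
F2: condition met.
F3: condition met.
F4: fails — world u has no successor.
Valid on: F2, F3.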